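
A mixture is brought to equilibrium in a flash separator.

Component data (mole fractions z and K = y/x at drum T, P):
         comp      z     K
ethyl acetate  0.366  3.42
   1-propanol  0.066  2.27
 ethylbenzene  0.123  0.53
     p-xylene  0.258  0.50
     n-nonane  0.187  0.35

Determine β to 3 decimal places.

Iterate (Newton) starting at β = 0.49:
  β = 0.490: g = 0.0326, g' = -0.818 → β = 0.530
Converged at β = 0.530.

β = 0.530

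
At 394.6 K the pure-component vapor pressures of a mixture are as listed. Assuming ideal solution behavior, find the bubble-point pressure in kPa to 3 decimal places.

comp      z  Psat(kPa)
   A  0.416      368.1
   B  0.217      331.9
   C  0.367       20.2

Pbub = 232.565 kPa

At the bubble point ψ → 0, so ΣzᵢKᵢ = 1 with Kᵢ = Pᵢˢᵃᵗ/P ⇒ P = ΣzᵢPᵢˢᵃᵗ.
P = 0.416·368.1 + 0.217·331.9 + 0.367·20.2 = 232.565 kPa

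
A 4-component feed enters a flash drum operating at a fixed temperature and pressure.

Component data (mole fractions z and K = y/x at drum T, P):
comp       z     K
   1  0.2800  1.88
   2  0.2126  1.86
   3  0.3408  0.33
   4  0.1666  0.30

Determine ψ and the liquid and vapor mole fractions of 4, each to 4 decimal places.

Rachford–Rice: g(ψ) = Σ zᵢ(Kᵢ−1)/(1+ψ(Kᵢ−1)) = 0.
Feasibility: ΣzᵢKᵢ = 1.0843, Σzᵢ/Kᵢ = 1.8513 — both > 1, two phases present.
Iterate (Newton) starting at ψ = 0.5:
  ψ = 0.5000: g = -0.22381, g' = -0.7206 → ψ = 0.1894
  ψ = 0.1894: g = -0.02755, g' = -0.5848 → ψ = 0.1423
  ψ = 0.1423: g = -0.00004, g' = -0.5837 → ψ = 0.1422
Converged at ψ = 0.1422.
Compositions from xᵢ = zᵢ/(1+ψ(Kᵢ−1)), yᵢ = Kᵢxᵢ:
  1: x = 0.2489, y = 0.4678
  2: x = 0.1894, y = 0.3523
  3: x = 0.3767, y = 0.1243
  4: x = 0.1850, y = 0.0555

ψ = 0.1422, x_4 = 0.1850, y_4 = 0.0555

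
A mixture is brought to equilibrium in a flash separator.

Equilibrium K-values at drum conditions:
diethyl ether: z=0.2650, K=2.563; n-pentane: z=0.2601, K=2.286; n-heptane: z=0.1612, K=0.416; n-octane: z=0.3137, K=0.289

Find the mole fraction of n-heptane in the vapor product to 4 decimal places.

y_n-heptane = 0.0909

Newton iteration, β⁰ = 0.5:
  β = 0.5000: g = -0.04295, g' = -0.8548 → β = 0.4497
  β = 0.4497: g = -0.00043, g' = -0.8397 → β = 0.4492
Converged at β = 0.4492.
Compositions from xᵢ = zᵢ/(1+β(Kᵢ−1)), yᵢ = Kᵢxᵢ:
  diethyl ether: x = 0.1557, y = 0.3990
  n-pentane: x = 0.1649, y = 0.3769
  n-heptane: x = 0.2185, y = 0.0909
  n-octane: x = 0.4609, y = 0.1332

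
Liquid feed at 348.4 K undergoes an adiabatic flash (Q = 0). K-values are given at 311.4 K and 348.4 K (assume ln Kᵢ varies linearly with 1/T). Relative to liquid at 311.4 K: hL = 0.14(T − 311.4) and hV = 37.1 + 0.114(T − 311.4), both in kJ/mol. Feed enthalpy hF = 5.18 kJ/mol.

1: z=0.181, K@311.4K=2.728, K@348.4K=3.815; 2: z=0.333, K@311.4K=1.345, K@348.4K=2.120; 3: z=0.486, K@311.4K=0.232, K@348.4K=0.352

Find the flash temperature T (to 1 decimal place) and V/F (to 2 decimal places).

Adiabatic flash: solve Rachford–Rice at each trial T, then check hF = ψ·hV(T) + (1−ψ)·hL(T).
  T = 311.4 K: K = (2.728, 1.345, 0.232), RR gives ψ = 0.066, H_out = 2.444 kJ/mol
  T = 348.4 K: K = (3.815, 2.120, 0.352), RR gives ψ = 0.482, H_out = 22.616 kJ/mol
  T = 329.9 K: K = (3.257, 1.710, 0.289), RR gives ψ = 0.299, H_out = 13.550 kJ/mol
  T = 320.6 K: K = (2.987, 1.521, 0.260), RR gives ψ = 0.190, H_out = 8.301 kJ/mol
  T = 316.0 K: K = (2.856, 1.432, 0.246), RR gives ψ = 0.130, H_out = 5.464 kJ/mol
  T = 313.7 K: K = (2.792, 1.388, 0.239), RR gives ψ = 0.099, H_out = 3.978 kJ/mol
Linear interpolation between T = 313.7 (H_out = 3.978) and T = 316.0 (H_out = 5.464) on hF = 5.18 gives T ≈ 315.6 K, at which ψ = 0.12.

T = 315.6 K, V/F = 0.12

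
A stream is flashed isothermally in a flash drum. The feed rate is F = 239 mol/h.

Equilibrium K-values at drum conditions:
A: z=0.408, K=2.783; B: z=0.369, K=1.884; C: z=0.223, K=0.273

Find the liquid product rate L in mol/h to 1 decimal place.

L = 25.4 mol/h

Let ψ = V/F and solve Σ zᵢ(Kᵢ−1)/(1+ψ(Kᵢ−1)) = 0.
Check two-phase: ΣzᵢKᵢ = 1.892 > 1 and Σzᵢ/Kᵢ = 1.159 > 1, so g(0) = 0.892 > 0 and g(1) = -0.159 < 0.
Newton–Raphson from ψ = 0.5:
  ψ = 0.500: g = 0.3561, g' = -0.792 → ψ = 0.950
  ψ = 0.950: g = -0.0760, g' = -1.493 → ψ = 0.899
  ψ = 0.899: g = -0.0063, g' = -1.262 → ψ = 0.894
Converged at ψ = 0.894.
Then V = ψ·F = 0.8936·239 = 213.6 mol/h and L = F − V = 25.4 mol/h.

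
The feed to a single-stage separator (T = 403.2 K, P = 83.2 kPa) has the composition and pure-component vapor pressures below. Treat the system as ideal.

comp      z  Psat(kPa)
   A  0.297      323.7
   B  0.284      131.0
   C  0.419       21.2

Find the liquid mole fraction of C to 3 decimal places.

x_C = 0.653

Raoult's law: Kᵢ = Pᵢˢᵃᵗ/P = Pᵢˢᵃᵗ/83.2.
  K_A = 323.7/83.2 = 3.89062, K_B = 131.0/83.2 = 1.57452, K_C = 21.2/83.2 = 0.25481
Newton iteration, V/F⁰ = 0.5:
  V/F = 0.500: g = -0.0198, g' = -1.063 → V/F = 0.481
Converged at V/F = 0.481.
Compositions from xᵢ = zᵢ/(1+V/F(Kᵢ−1)), yᵢ = Kᵢxᵢ:
  A: x = 0.124, y = 0.483
  B: x = 0.222, y = 0.350
  C: x = 0.653, y = 0.166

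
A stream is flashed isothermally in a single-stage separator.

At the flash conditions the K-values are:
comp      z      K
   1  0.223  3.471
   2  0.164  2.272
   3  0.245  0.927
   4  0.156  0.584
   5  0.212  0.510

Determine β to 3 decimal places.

Material balance + equilibrium reduce to Σ zᵢ(Kᵢ−1)/(1+β(Kᵢ−1)) = 0.
g(0) = ΣzᵢKᵢ − 1 = 0.573 and g(1) = 1 − Σzᵢ/Kᵢ = -0.084, so a root lies in (0, 1).
Newton iteration, β⁰ = 0.5:
  β = 0.500: g = 0.1359, g' = -0.505 → β = 0.769
  β = 0.769: g = 0.0144, g' = -0.421 → β = 0.803
Converged at β = 0.803.

β = 0.803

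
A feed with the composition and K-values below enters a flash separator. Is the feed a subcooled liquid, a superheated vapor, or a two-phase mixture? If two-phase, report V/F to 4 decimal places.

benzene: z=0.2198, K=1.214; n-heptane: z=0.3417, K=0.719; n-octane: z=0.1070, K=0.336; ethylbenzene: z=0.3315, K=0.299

ΣzᵢKᵢ = 0.6476; Σzᵢ/Kᵢ = 2.0834.
Since ΣzᵢKᵢ < 1 the mixture is below its bubble point — single liquid phase.

subcooled liquid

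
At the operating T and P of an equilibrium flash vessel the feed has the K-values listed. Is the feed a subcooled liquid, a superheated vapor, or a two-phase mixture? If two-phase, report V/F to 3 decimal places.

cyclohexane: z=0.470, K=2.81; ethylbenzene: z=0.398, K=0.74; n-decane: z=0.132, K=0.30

ΣzᵢKᵢ = 1.655; Σzᵢ/Kᵢ = 1.145.
Both exceed 1, so a two-phase solution exists.
Rachford–Rice: g(ψ) = Σ zᵢ(Kᵢ−1)/(1+ψ(Kᵢ−1)) = 0.
Iterate (Newton) starting at ψ = 0.5:
  ψ = 0.500: g = 0.1855, g' = -0.613 → ψ = 0.803
  ψ = 0.803: g = 0.0052, g' = -0.636 → ψ = 0.811
Converged at ψ = 0.811.

two-phase, V/F = 0.811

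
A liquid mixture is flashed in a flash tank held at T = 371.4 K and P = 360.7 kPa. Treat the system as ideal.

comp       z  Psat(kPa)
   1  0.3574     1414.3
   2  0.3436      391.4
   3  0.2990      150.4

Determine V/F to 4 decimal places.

V/F = 0.8213

Raoult's law: Kᵢ = Pᵢˢᵃᵗ/P = Pᵢˢᵃᵗ/360.7.
  K_1 = 1414.3/360.7 = 3.920987, K_2 = 391.4/360.7 = 1.085112, K_3 = 150.4/360.7 = 0.416967
Rachford–Rice: g(V/F) = Σ zᵢ(Kᵢ−1)/(1+V/F(Kᵢ−1)) = 0.
Feasibility: ΣzᵢKᵢ = 1.8989, Σzᵢ/Kᵢ = 1.1249 — both > 1, two phases present.
Newton iteration, V/F⁰ = 0.5:
  V/F = 0.5000: g = 0.20628, g' = -0.7085 → V/F = 0.7912
  V/F = 0.7912: g = 0.01911, g' = -0.6306 → V/F = 0.8215
  V/F = 0.8215: g = -0.00014, g' = -0.6404 → V/F = 0.8213
Converged at V/F = 0.8213.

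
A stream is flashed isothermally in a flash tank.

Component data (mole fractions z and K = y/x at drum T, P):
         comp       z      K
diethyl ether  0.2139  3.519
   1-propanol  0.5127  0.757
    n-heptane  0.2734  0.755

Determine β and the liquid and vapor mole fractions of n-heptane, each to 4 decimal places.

Rachford–Rice: g(β) = Σ zᵢ(Kᵢ−1)/(1+β(Kᵢ−1)) = 0.
Feasibility: ΣzᵢKᵢ = 1.3472, Σzᵢ/Kᵢ = 1.1002 — both > 1, two phases present.
Iterate (Newton) starting at β = 0.7:
  β = 0.7000: g = -0.03598, g' = -0.2456 → β = 0.5535
  β = 0.5535: g = 0.00360, g' = -0.2991 → β = 0.5656
  β = 0.5656: g = 0.00003, g' = -0.2937 → β = 0.5657
Converged at β = 0.5657.
Compositions from xᵢ = zᵢ/(1+β(Kᵢ−1)), yᵢ = Kᵢxᵢ:
  diethyl ether: x = 0.0882, y = 0.3104
  1-propanol: x = 0.5944, y = 0.4500
  n-heptane: x = 0.3174, y = 0.2396

β = 0.5657, x_n-heptane = 0.3174, y_n-heptane = 0.2396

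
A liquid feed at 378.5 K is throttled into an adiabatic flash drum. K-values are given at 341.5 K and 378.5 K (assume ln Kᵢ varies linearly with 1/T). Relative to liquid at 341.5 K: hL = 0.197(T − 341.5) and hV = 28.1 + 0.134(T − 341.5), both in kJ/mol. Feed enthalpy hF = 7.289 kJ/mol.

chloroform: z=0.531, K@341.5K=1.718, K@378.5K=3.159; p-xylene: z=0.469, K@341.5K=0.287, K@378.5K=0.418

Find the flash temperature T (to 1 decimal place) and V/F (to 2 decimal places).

T = 346.4 K, V/F = 0.23

Adiabatic flash: solve Rachford–Rice at each trial T, then check hF = ψ·hV(T) + (1−ψ)·hL(T).
  T = 341.5 K: K = (1.718, 0.287), RR gives ψ = 0.092, H_out = 2.572 kJ/mol
  T = 378.5 K: K = (3.159, 0.418), RR gives ψ = 0.695, H_out = 25.202 kJ/mol
  T = 360.0 K: K = (2.366, 0.350), RR gives ψ = 0.473, H_out = 16.393 kJ/mol
  T = 350.8 K: K = (2.027, 0.318), RR gives ψ = 0.322, H_out = 10.678 kJ/mol
  T = 346.1 K: K = (1.866, 0.302), RR gives ψ = 0.219, H_out = 7.009 kJ/mol
  T = 348.5 K: K = (1.947, 0.310), RR gives ψ = 0.274, H_out = 8.969 kJ/mol
Linear interpolation between T = 346.1 (H_out = 7.009) and T = 348.5 (H_out = 8.969) on hF = 7.289 gives T ≈ 346.4 K, at which ψ = 0.23.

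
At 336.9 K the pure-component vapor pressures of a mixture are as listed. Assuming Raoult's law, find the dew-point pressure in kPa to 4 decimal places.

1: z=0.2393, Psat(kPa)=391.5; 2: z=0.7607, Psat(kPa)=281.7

At the dew point ψ → 1, so Σzᵢ/Kᵢ = 1 with Kᵢ = Pᵢˢᵃᵗ/P ⇒ 1/P = Σzᵢ/Pᵢˢᵃᵗ.
1/P = 0.2393/391.5 + 0.7607/281.7 = 0.0033116 ⇒ P = 301.9662 kPa

Pdew = 301.9662 kPa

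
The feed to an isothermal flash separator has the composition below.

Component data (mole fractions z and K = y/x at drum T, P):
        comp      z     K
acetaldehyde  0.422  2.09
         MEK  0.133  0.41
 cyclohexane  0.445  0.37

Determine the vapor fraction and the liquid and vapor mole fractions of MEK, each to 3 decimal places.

ψ = 0.149, x_MEK = 0.146, y_MEK = 0.060

Let ψ = V/F and solve Σ zᵢ(Kᵢ−1)/(1+ψ(Kᵢ−1)) = 0.
Check two-phase: ΣzᵢKᵢ = 1.101 > 1 and Σzᵢ/Kᵢ = 1.729 > 1, so g(0) = 0.101 > 0 and g(1) = -0.729 < 0.
Newton–Raphson from ψ = 0.5:
  ψ = 0.500: g = -0.2229, g' = -0.680 → ψ = 0.172
  ψ = 0.172: g = -0.0144, g' = -0.635 → ψ = 0.149
Converged at ψ = 0.149.
Compositions from xᵢ = zᵢ/(1+ψ(Kᵢ−1)), yᵢ = Kᵢxᵢ:
  acetaldehyde: x = 0.363, y = 0.758
  MEK: x = 0.146, y = 0.060
  cyclohexane: x = 0.491, y = 0.182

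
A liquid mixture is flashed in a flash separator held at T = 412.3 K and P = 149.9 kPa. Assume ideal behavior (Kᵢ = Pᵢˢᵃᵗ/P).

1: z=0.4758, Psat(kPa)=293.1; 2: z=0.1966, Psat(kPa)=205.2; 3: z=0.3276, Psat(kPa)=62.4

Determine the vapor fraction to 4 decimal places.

ψ = 0.7135

Raoult's law: Kᵢ = Pᵢˢᵃᵗ/P = Pᵢˢᵃᵗ/149.9.
  K_1 = 293.1/149.9 = 1.955304, K_2 = 205.2/149.9 = 1.368913, K_3 = 62.4/149.9 = 0.416278
Newton–Raphson from ψ = 0.5:
  ψ = 0.5000: g = 0.09880, g' = -0.4405 → ψ = 0.7243
  ψ = 0.7243: g = -0.00539, g' = -0.5034 → ψ = 0.7135
Converged at ψ = 0.7135.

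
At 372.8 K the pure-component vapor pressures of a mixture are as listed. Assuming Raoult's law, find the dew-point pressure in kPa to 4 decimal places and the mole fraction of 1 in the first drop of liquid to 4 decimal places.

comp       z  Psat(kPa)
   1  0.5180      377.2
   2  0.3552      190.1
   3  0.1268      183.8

Pdew = 254.3463 kPa, x_1 = 0.3493

At the dew point ψ → 1, so Σzᵢ/Kᵢ = 1 with Kᵢ = Pᵢˢᵃᵗ/P ⇒ 1/P = Σzᵢ/Pᵢˢᵃᵗ.
1/P = 0.5180/377.2 + 0.3552/190.1 + 0.1268/183.8 = 0.0039316 ⇒ P = 254.3463 kPa
xᵢ = zᵢP/Pᵢˢᵃᵗ ⇒ x_1 = 0.5180·254.3463/377.2 = 0.3493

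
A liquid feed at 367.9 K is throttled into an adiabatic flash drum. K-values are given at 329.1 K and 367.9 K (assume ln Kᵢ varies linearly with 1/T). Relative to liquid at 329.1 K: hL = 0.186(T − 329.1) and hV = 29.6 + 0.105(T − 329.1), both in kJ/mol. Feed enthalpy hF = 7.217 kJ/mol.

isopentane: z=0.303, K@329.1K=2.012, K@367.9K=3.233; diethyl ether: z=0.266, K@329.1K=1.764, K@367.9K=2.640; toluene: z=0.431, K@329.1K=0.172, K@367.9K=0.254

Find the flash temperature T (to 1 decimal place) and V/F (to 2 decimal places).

Adiabatic flash: solve Rachford–Rice at each trial T, then check hF = ψ·hV(T) + (1−ψ)·hL(T).
  T = 329.1 K: K = (2.012, 1.764, 0.172), RR gives ψ = 0.205, H_out = 6.061 kJ/mol
  T = 367.9 K: K = (3.233, 2.640, 0.254), RR gives ψ = 0.540, H_out = 21.496 kJ/mol
  T = 348.5 K: K = (2.584, 2.182, 0.211), RR gives ψ = 0.410, H_out = 15.112 kJ/mol
  T = 338.8 K: K = (2.288, 1.968, 0.191), RR gives ψ = 0.323, H_out = 11.111 kJ/mol
  T = 334.0 K: K = (2.149, 1.866, 0.182), RR gives ψ = 0.270, H_out = 8.783 kJ/mol
  T = 331.6 K: K = (2.081, 1.816, 0.177), RR gives ψ = 0.239, H_out = 7.501 kJ/mol
  T = 330.4 K: K = (2.048, 1.791, 0.175), RR gives ψ = 0.223, H_out = 6.824 kJ/mol
Linear interpolation between T = 330.4 (H_out = 6.824) and T = 331.6 (H_out = 7.501) on hF = 7.217 gives T ≈ 331.1 K, at which ψ = 0.23.

T = 331.1 K, V/F = 0.23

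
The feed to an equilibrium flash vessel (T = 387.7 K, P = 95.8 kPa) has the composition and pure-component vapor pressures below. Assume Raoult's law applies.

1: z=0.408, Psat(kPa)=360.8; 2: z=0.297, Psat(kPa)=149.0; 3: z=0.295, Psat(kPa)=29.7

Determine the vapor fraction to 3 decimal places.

ψ = 0.811

Raoult's law: Kᵢ = Pᵢˢᵃᵗ/P = Pᵢˢᵃᵗ/95.8.
  K_1 = 360.8/95.8 = 3.76618, K_2 = 149.0/95.8 = 1.55532, K_3 = 29.7/95.8 = 0.31002
Let ψ = V/F and solve Σ zᵢ(Kᵢ−1)/(1+ψ(Kᵢ−1)) = 0.
g(0) = ΣzᵢKᵢ − 1 = 1.090 and g(1) = 1 − Σzᵢ/Kᵢ = -0.251, so a root lies in (0, 1).
Iterate (Newton) starting at ψ = 0.37:
  ψ = 0.370: g = 0.4212, g' = -1.079 → ψ = 0.761
  ψ = 0.761: g = 0.0513, g' = -0.991 → ψ = 0.812
  ψ = 0.812: g = -0.0018, g' = -1.067 → ψ = 0.811
Converged at ψ = 0.811.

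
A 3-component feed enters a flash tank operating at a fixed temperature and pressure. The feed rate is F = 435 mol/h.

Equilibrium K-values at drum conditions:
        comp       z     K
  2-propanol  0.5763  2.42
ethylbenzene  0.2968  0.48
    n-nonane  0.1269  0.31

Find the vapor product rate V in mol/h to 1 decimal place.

Rachford–Rice: g(β) = Σ zᵢ(Kᵢ−1)/(1+β(Kᵢ−1)) = 0.
Check two-phase: ΣzᵢKᵢ = 1.5764 > 1 and Σzᵢ/Kᵢ = 1.2658 > 1, so g(0) = 0.5764 > 0 and g(1) = -0.2658 < 0.
Iterate (Newton) starting at β = 0.5:
  β = 0.5000: g = 0.13632, g' = -0.6848 → β = 0.6991
  β = 0.6991: g = -0.00096, g' = -0.7162 → β = 0.6977
Converged at β = 0.6977.
Then V = β·F = 0.6977·435 = 303.5 mol/h and L = F − V = 131.5 mol/h.

V = 303.5 mol/h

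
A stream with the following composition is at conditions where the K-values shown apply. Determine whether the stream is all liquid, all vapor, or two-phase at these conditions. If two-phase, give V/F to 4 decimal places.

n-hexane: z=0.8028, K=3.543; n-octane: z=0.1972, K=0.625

all vapor

ΣzᵢKᵢ = 2.9676; Σzᵢ/Kᵢ = 0.5421.
Since Σzᵢ/Kᵢ < 1 the mixture is above its dew point — single vapor phase.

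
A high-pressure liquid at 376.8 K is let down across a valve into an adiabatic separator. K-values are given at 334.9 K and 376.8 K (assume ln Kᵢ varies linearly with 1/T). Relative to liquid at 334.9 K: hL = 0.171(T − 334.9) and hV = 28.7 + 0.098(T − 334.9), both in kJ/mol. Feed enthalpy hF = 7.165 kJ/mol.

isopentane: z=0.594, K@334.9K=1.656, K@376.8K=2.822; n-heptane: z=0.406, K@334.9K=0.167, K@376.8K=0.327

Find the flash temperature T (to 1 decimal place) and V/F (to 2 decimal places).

Adiabatic flash: solve Rachford–Rice at each trial T, then check hF = ψ·hV(T) + (1−ψ)·hL(T).
  T = 334.9 K: K = (1.656, 0.167), RR gives ψ = 0.094, H_out = 2.703 kJ/mol
  T = 376.8 K: K = (2.822, 0.327), RR gives ψ = 0.660, H_out = 24.083 kJ/mol
  T = 355.9 K: K = (2.197, 0.239), RR gives ψ = 0.441, H_out = 15.572 kJ/mol
  T = 345.4 K: K = (1.916, 0.201), RR gives ψ = 0.300, H_out = 10.170 kJ/mol
  T = 340.1 K: K = (1.782, 0.183), RR gives ψ = 0.208, H_out = 6.779 kJ/mol
  T = 342.8 K: K = (1.849, 0.192), RR gives ψ = 0.257, H_out = 8.582 kJ/mol
  T = 341.5 K: K = (1.817, 0.188), RR gives ψ = 0.234, H_out = 7.736 kJ/mol
Linear interpolation between T = 340.1 (H_out = 6.779) and T = 341.5 (H_out = 7.736) on hF = 7.165 gives T ≈ 340.7 K, at which ψ = 0.22.

T = 340.7 K, V/F = 0.22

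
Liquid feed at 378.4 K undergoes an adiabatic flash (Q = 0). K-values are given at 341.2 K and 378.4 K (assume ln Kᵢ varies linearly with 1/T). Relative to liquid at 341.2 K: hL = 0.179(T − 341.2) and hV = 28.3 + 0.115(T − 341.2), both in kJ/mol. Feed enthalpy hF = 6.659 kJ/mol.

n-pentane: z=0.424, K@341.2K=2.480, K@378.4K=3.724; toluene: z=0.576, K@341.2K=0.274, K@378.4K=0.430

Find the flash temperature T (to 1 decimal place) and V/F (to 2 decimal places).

Adiabatic flash: solve Rachford–Rice at each trial T, then check hF = ψ·hV(T) + (1−ψ)·hL(T).
  T = 341.2 K: K = (2.480, 0.274), RR gives ψ = 0.195, H_out = 5.514 kJ/mol
  T = 378.4 K: K = (3.724, 0.430), RR gives ψ = 0.532, H_out = 20.458 kJ/mol
  T = 359.8 K: K = (3.071, 0.347), RR gives ψ = 0.371, H_out = 13.400 kJ/mol
  T = 350.5 K: K = (2.768, 0.309), RR gives ψ = 0.288, H_out = 9.647 kJ/mol
  T = 345.9 K: K = (2.623, 0.292), RR gives ψ = 0.244, H_out = 7.665 kJ/mol
  T = 343.5 K: K = (2.550, 0.283), RR gives ψ = 0.219, H_out = 6.585 kJ/mol
Linear interpolation between T = 343.5 (H_out = 6.585) and T = 345.9 (H_out = 7.665) on hF = 6.659 gives T ≈ 343.7 K, at which ψ = 0.22.

T = 343.7 K, V/F = 0.22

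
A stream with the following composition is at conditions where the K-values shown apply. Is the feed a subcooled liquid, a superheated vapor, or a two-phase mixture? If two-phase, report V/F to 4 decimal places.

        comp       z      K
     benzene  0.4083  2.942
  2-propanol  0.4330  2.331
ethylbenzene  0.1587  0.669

ΣzᵢKᵢ = 2.3167; Σzᵢ/Kᵢ = 0.5618.
Since Σzᵢ/Kᵢ < 1 the mixture is above its dew point — single vapor phase.

superheated vapor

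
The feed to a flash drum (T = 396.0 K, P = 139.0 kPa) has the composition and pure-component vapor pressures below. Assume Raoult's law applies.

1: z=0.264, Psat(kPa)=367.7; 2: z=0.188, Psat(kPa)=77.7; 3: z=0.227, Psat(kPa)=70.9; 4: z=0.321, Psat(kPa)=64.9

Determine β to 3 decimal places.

β = 0.085

Raoult's law: Kᵢ = Pᵢˢᵃᵗ/P = Pᵢˢᵃᵗ/139.0.
  K_1 = 367.7/139.0 = 2.64532, K_2 = 77.7/139.0 = 0.55899, K_3 = 70.9/139.0 = 0.51007, K_4 = 64.9/139.0 = 0.46691
Let β = V/F and solve Σ zᵢ(Kᵢ−1)/(1+β(Kᵢ−1)) = 0.
g(0) = ΣzᵢKᵢ − 1 = 0.069 and g(1) = 1 − Σzᵢ/Kᵢ = -0.569, so a root lies in (0, 1).
Newton–Raphson from β = 0.68:
  β = 0.680: g = -0.3486, g' = -0.581 → β = 0.080
  β = 0.080: g = 0.0036, g' = -0.756 → β = 0.085
Converged at β = 0.085.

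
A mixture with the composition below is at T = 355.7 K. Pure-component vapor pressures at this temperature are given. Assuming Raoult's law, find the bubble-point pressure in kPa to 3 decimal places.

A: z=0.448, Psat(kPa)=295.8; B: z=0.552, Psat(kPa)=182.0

Pbub = 232.982 kPa

At the bubble point ψ → 0, so ΣzᵢKᵢ = 1 with Kᵢ = Pᵢˢᵃᵗ/P ⇒ P = ΣzᵢPᵢˢᵃᵗ.
P = 0.448·295.8 + 0.552·182.0 = 232.982 kPa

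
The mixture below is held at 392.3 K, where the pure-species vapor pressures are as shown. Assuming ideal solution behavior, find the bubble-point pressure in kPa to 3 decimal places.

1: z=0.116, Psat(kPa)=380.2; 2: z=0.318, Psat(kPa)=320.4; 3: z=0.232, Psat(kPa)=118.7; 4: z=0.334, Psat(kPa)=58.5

Pbub = 193.068 kPa

At the bubble point ψ → 0, so ΣzᵢKᵢ = 1 with Kᵢ = Pᵢˢᵃᵗ/P ⇒ P = ΣzᵢPᵢˢᵃᵗ.
P = 0.116·380.2 + 0.318·320.4 + 0.232·118.7 + 0.334·58.5 = 193.068 kPa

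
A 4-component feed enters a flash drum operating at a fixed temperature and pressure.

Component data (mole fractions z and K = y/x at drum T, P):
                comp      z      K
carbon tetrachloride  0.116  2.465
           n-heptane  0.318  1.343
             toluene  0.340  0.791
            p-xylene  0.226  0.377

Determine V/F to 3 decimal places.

Rachford–Rice: g(V/F) = Σ zᵢ(Kᵢ−1)/(1+V/F(Kᵢ−1)) = 0.
Check two-phase: ΣzᵢKᵢ = 1.067 > 1 and Σzᵢ/Kᵢ = 1.313 > 1, so g(0) = 0.067 > 0 and g(1) = -0.313 < 0.
Newton–Raphson from V/F = 0.5:
  V/F = 0.500: g = -0.0927, g' = -0.314 → V/F = 0.205
  V/F = 0.205: g = -0.0030, g' = -0.311 → V/F = 0.195
Converged at V/F = 0.195.

V/F = 0.195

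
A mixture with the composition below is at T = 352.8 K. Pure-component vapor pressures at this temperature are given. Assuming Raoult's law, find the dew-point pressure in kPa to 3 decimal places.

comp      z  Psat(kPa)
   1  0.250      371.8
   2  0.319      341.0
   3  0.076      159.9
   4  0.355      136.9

Pdew = 213.843 kPa

At the dew point ψ → 1, so Σzᵢ/Kᵢ = 1 with Kᵢ = Pᵢˢᵃᵗ/P ⇒ 1/P = Σzᵢ/Pᵢˢᵃᵗ.
1/P = 0.250/371.8 + 0.319/341.0 + 0.076/159.9 + 0.355/136.9 = 0.004676 ⇒ P = 213.843 kPa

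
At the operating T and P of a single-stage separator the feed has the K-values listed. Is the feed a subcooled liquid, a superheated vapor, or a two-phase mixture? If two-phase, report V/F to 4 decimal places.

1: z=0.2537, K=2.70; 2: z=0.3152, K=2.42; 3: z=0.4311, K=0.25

ΣzᵢKᵢ = 1.5555; Σzᵢ/Kᵢ = 1.9486.
Both exceed 1, so a two-phase solution exists.
Newton iteration, ψ⁰ = 0.5:
  ψ = 0.5000: g = -0.02245, g' = -1.0524 → ψ = 0.4787
  ψ = 0.4787: g = -0.00016, g' = -1.0383 → ψ = 0.4785
Converged at ψ = 0.4785.

two-phase, V/F = 0.4785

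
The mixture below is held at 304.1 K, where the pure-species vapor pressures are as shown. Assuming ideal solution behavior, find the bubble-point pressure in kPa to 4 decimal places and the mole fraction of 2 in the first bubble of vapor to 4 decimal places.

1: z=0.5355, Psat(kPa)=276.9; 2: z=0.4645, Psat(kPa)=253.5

Pbub = 266.0307 kPa, y_2 = 0.4426

At the bubble point ψ → 0, so ΣzᵢKᵢ = 1 with Kᵢ = Pᵢˢᵃᵗ/P ⇒ P = ΣzᵢPᵢˢᵃᵗ.
P = 0.5355·276.9 + 0.4645·253.5 = 266.0307 kPa
yᵢ = zᵢPᵢˢᵃᵗ/P ⇒ y_2 = 0.4645·253.5/266.0307 = 0.4426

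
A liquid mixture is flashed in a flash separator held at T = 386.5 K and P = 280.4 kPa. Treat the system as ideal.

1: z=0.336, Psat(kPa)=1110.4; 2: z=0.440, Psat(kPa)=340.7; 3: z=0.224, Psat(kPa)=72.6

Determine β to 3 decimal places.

β = 0.768

Raoult's law: Kᵢ = Pᵢˢᵃᵗ/P = Pᵢˢᵃᵗ/280.4.
  K_1 = 1110.4/280.4 = 3.96006, K_2 = 340.7/280.4 = 1.21505, K_3 = 72.6/280.4 = 0.25892
Rachford–Rice: g(β) = Σ zᵢ(Kᵢ−1)/(1+β(Kᵢ−1)) = 0.
g(0) = ΣzᵢKᵢ − 1 = 0.923 and g(1) = 1 − Σzᵢ/Kᵢ = -0.312, so a root lies in (0, 1).
Newton–Raphson from β = 0.5:
  β = 0.500: g = 0.2227, g' = -0.806 → β = 0.776
  β = 0.776: g = -0.0084, g' = -0.968 → β = 0.768
Converged at β = 0.768.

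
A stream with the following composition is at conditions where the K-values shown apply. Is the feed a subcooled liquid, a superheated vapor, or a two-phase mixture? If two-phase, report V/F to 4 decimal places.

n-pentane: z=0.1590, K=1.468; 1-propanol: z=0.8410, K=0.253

ΣzᵢKᵢ = 0.4462; Σzᵢ/Kᵢ = 3.4324.
Since ΣzᵢKᵢ < 1 the mixture is below its bubble point — single liquid phase.

subcooled liquid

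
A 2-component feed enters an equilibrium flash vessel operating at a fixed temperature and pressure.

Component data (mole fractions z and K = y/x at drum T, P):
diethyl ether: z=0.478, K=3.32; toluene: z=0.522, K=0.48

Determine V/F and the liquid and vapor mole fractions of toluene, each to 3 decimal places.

V/F = 0.694, x_toluene = 0.817, y_toluene = 0.392

Binary case is linear: z₁(K₁−1)(1+V/F(K₂−1)) + z₂(K₂−1)(1+V/F(K₁−1)) = 0
⇒ V/F = [z₁(K₁−1)+z₂(K₂−1)] / [−(K₁−1)(K₂−1)] = 0.8375/1.2064 = 0.694
Compositions from xᵢ = zᵢ/(1+V/F(Kᵢ−1)), yᵢ = Kᵢxᵢ:
  diethyl ether: x = 0.183, y = 0.608
  toluene: x = 0.817, y = 0.392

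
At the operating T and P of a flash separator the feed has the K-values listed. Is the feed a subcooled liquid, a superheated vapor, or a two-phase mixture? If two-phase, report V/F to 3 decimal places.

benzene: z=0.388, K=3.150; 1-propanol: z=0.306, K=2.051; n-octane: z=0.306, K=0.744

ΣzᵢKᵢ = 2.077; Σzᵢ/Kᵢ = 0.684.
Since Σzᵢ/Kᵢ < 1 the mixture is above its dew point — single vapor phase.

superheated vapor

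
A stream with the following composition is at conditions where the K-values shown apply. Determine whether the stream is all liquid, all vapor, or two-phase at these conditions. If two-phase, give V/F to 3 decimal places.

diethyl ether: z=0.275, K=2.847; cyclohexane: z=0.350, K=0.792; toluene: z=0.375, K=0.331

two-phase, V/F = 0.207

ΣzᵢKᵢ = 1.184; Σzᵢ/Kᵢ = 1.671.
Both exceed 1, so a two-phase solution exists.
Let ψ = V/F and solve Σ zᵢ(Kᵢ−1)/(1+ψ(Kᵢ−1)) = 0.
Iterate (Newton) starting at ψ = 0.5:
  ψ = 0.500: g = -0.1942, g' = -0.651 → ψ = 0.202
  ψ = 0.202: g = 0.0039, g' = -0.739 → ψ = 0.207
Converged at ψ = 0.207.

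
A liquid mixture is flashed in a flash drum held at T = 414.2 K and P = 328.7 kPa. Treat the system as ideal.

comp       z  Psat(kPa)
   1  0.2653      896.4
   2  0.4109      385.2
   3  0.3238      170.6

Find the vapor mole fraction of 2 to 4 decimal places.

y_2 = 0.4231

Raoult's law: Kᵢ = Pᵢˢᵃᵗ/P = Pᵢˢᵃᵗ/328.7.
  K_1 = 896.4/328.7 = 2.727107, K_2 = 385.2/328.7 = 1.171889, K_3 = 170.6/328.7 = 0.519014
Rachford–Rice: g(β) = Σ zᵢ(Kᵢ−1)/(1+β(Kᵢ−1)) = 0.
g(0) = ΣzᵢKᵢ − 1 = 0.3731 and g(1) = 1 − Σzᵢ/Kᵢ = -0.0718, so a root lies in (0, 1).
Newton iteration, β⁰ = 0.3:
  β = 0.3000: g = 0.18698, g' = -0.4566 → β = 0.7095
  β = 0.7095: g = 0.03244, g' = -0.3421 → β = 0.8043
  β = 0.8043: g = -0.00017, g' = -0.3473 → β = 0.8038
Converged at β = 0.8038.
Compositions from xᵢ = zᵢ/(1+β(Kᵢ−1)), yᵢ = Kᵢxᵢ:
  1: x = 0.1111, y = 0.3029
  2: x = 0.3610, y = 0.4231
  3: x = 0.5279, y = 0.2740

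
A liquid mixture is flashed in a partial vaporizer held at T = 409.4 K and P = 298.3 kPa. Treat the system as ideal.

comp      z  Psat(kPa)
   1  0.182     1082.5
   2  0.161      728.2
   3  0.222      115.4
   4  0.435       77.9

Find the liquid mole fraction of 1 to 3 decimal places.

x_1 = 0.126

Raoult's law: Kᵢ = Pᵢˢᵃᵗ/P = Pᵢˢᵃᵗ/298.3.
  K_1 = 1082.5/298.3 = 3.62890, K_2 = 728.2/298.3 = 2.44117, K_3 = 115.4/298.3 = 0.38686, K_4 = 77.9/298.3 = 0.26115
Newton iteration, β⁰ = 0.5:
  β = 0.500: g = -0.3644, g' = -1.119 → β = 0.174
  β = 0.174: g = -0.0077, g' = -1.223 → β = 0.168
Converged at β = 0.168.
Compositions from xᵢ = zᵢ/(1+β(Kᵢ−1)), yᵢ = Kᵢxᵢ:
  1: x = 0.126, y = 0.458
  2: x = 0.130, y = 0.316
  3: x = 0.247, y = 0.096
  4: x = 0.497, y = 0.130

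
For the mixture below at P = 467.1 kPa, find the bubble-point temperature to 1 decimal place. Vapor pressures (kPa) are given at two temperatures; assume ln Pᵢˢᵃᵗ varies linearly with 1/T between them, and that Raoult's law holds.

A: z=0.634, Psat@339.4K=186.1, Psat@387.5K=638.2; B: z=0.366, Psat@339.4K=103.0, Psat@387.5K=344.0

T = 381.9 K

Bubble-point temperature: ΣzᵢPᵢˢᵃᵗ(T) = P. Interpolate ln Pᵢˢᵃᵗ = aᵢ + bᵢ/T.
  T = 339.4 K: ΣzᵢPᵢˢᵃᵗ = 155.69 kPa
  T = 387.5 K: ΣzᵢPᵢˢᵃᵗ = 530.52 kPa
  T = 363.4 K: ΣzᵢPᵢˢᵃᵗ = 298.91 kPa
  T = 375.4 K: ΣzᵢPᵢˢᵃᵗ = 401.42 kPa
  T = 381.4 K: ΣzᵢPᵢˢᵃᵗ = 461.97 kPa
  T = 384.4 K: ΣzᵢPᵢˢᵃᵗ = 494.77 kPa
  T = 382.9 K: ΣzᵢPᵢˢᵃᵗ = 478.15 kPa
Interpolating between 381.4 K and 382.9 K gives T ≈ 381.9 K.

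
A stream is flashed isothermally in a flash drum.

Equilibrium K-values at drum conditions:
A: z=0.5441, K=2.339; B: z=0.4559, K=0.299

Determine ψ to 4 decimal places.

ψ = 0.4357

Rachford–Rice: g(ψ) = Σ zᵢ(Kᵢ−1)/(1+ψ(Kᵢ−1)) = 0.
g(0) = ΣzᵢKᵢ − 1 = 0.4090 and g(1) = 1 − Σzᵢ/Kᵢ = -0.7574, so a root lies in (0, 1).
Newton–Raphson from ψ = 0.64:
  ψ = 0.6400: g = -0.18730, g' = -1.0198 → ψ = 0.4563
  ψ = 0.4563: g = -0.01769, g' = -0.8602 → ψ = 0.4358
  ψ = 0.4358: g = -0.00007, g' = -0.8535 → ψ = 0.4357
Converged at ψ = 0.4357.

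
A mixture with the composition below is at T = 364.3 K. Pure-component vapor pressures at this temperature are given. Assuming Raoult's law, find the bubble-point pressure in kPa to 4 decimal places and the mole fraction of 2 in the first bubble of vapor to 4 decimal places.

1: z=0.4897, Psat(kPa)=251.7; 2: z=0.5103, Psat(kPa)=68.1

Pbub = 158.0089 kPa, y_2 = 0.2199

At the bubble point ψ → 0, so ΣzᵢKᵢ = 1 with Kᵢ = Pᵢˢᵃᵗ/P ⇒ P = ΣzᵢPᵢˢᵃᵗ.
P = 0.4897·251.7 + 0.5103·68.1 = 158.0089 kPa
yᵢ = zᵢPᵢˢᵃᵗ/P ⇒ y_2 = 0.5103·68.1/158.0089 = 0.2199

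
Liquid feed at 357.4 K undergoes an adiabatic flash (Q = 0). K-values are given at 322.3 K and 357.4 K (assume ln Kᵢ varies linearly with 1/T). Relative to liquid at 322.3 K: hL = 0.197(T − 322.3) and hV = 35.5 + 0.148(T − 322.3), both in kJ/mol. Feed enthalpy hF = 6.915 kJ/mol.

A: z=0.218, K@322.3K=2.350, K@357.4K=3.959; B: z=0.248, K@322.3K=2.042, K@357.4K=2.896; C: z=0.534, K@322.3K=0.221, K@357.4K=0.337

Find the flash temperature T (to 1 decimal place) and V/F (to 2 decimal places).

T = 324.9 K, V/F = 0.18

Adiabatic flash: solve Rachford–Rice at each trial T, then check hF = ψ·hV(T) + (1−ψ)·hL(T).
  T = 322.3 K: K = (2.350, 2.042, 0.221), RR gives ψ = 0.147, H_out = 5.214 kJ/mol
  T = 357.4 K: K = (3.959, 2.896, 0.337), RR gives ψ = 0.474, H_out = 22.922 kJ/mol
  T = 339.9 K: K = (3.094, 2.455, 0.276), RR gives ψ = 0.335, H_out = 15.088 kJ/mol
  T = 331.1 K: K = (2.706, 2.245, 0.248), RR gives ψ = 0.251, H_out = 10.550 kJ/mol
  T = 326.7 K: K = (2.524, 2.142, 0.234), RR gives ψ = 0.202, H_out = 8.010 kJ/mol
  T = 324.5 K: K = (2.436, 2.092, 0.228), RR gives ψ = 0.176, H_out = 6.649 kJ/mol
Linear interpolation between T = 324.5 (H_out = 6.649) and T = 326.7 (H_out = 8.010) on hF = 6.915 gives T ≈ 324.9 K, at which ψ = 0.18.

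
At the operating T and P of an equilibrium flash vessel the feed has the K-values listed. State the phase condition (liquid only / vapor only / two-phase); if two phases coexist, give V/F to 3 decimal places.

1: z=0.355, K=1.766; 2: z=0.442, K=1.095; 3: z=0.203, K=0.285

ΣzᵢKᵢ = 1.169; Σzᵢ/Kᵢ = 1.317.
Both exceed 1, so a two-phase solution exists.
Rachford–Rice: g(ψ) = Σ zᵢ(Kᵢ−1)/(1+ψ(Kᵢ−1)) = 0.
Newton–Raphson from ψ = 0.5:
  ψ = 0.500: g = 0.0108, g' = -0.364 → ψ = 0.530
  ψ = 0.530: g = -0.0002, g' = -0.378 → ψ = 0.529
Converged at ψ = 0.529.

two-phase, V/F = 0.529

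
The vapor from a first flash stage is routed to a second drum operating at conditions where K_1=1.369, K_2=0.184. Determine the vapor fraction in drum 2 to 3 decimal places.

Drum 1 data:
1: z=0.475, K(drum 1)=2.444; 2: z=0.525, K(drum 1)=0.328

V/F (drum 2) = 0.345

Drum 1:
Let ψ₁ = V/F and solve Σ zᵢ(Kᵢ−1)/(1+ψ₁(Kᵢ−1)) = 0.
Feasibility: ΣzᵢKᵢ = 1.333, Σzᵢ/Kᵢ = 1.795 — both > 1, two phases present.
Binary case is linear: z₁(K₁−1)(1+ψ₁(K₂−1)) + z₂(K₂−1)(1+ψ₁(K₁−1)) = 0
⇒ ψ₁ = [z₁(K₁−1)+z₂(K₂−1)] / [−(K₁−1)(K₂−1)] = 0.3331/0.9704 = 0.343
Drum-1 compositions:
  1: x = 0.318, y = 0.776
  2: x = 0.682, y = 0.224
Drum-2 feed = drum-1 vapor: z₂ = (0.7762, 0.2238).
Drum 2:
Let ψ₂ = V/F and solve Σ zᵢ(Kᵢ−1)/(1+ψ₂(Kᵢ−1)) = 0.
Check two-phase: ΣzᵢKᵢ = 1.104 > 1 and Σzᵢ/Kᵢ = 1.783 > 1, so g(0) = 0.104 > 0 and g(1) = -0.783 < 0.
Iterate (Newton) starting at ψ₂ = 0.5:
  ψ₂ = 0.500: g = -0.0667, g' = -0.501 → ψ₂ = 0.367
  ψ₂ = 0.367: g = -0.0084, g' = -0.385 → ψ₂ = 0.345
Converged at ψ₂ = 0.345.
  1: x = 0.689, y = 0.943
  2: x = 0.311, y = 0.057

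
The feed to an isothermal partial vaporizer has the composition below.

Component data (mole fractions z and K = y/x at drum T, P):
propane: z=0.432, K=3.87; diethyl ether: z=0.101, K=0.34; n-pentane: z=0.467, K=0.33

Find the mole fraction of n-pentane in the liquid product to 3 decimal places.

Rachford–Rice: g(V/F) = Σ zᵢ(Kᵢ−1)/(1+V/F(Kᵢ−1)) = 0.
Check two-phase: ΣzᵢKᵢ = 1.860 > 1 and Σzᵢ/Kᵢ = 1.824 > 1, so g(0) = 0.860 > 0 and g(1) = -0.824 < 0.
Newton iteration, V/F⁰ = 0.5:
  V/F = 0.500: g = -0.0608, g' = -1.172 → V/F = 0.448
  V/F = 0.448: g = 0.0006, g' = -1.198 → V/F = 0.449
Converged at V/F = 0.449.
Compositions from xᵢ = zᵢ/(1+V/F(Kᵢ−1)), yᵢ = Kᵢxᵢ:
  propane: x = 0.189, y = 0.731
  diethyl ether: x = 0.143, y = 0.049
  n-pentane: x = 0.668, y = 0.220

x_n-pentane = 0.668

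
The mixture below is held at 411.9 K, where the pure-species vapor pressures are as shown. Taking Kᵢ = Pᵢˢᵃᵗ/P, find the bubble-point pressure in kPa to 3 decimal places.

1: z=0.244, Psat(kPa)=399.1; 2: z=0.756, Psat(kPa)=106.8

Pbub = 178.121 kPa

At the bubble point ψ → 0, so ΣzᵢKᵢ = 1 with Kᵢ = Pᵢˢᵃᵗ/P ⇒ P = ΣzᵢPᵢˢᵃᵗ.
P = 0.244·399.1 + 0.756·106.8 = 178.121 kPa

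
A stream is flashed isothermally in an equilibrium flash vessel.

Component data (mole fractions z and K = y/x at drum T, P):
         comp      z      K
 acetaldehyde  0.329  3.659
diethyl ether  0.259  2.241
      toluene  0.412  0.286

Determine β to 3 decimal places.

Let β = V/F and solve Σ zᵢ(Kᵢ−1)/(1+β(Kᵢ−1)) = 0.
Check two-phase: ΣzᵢKᵢ = 1.902 > 1 and Σzᵢ/Kᵢ = 1.646 > 1, so g(0) = 0.902 > 0 and g(1) = -0.646 < 0.
Iterate (Newton) starting at β = 0.51:
  β = 0.510: g = 0.1055, g' = -1.088 → β = 0.607
  β = 0.607: g = -0.0012, g' = -1.124 → β = 0.606
Converged at β = 0.606.

β = 0.606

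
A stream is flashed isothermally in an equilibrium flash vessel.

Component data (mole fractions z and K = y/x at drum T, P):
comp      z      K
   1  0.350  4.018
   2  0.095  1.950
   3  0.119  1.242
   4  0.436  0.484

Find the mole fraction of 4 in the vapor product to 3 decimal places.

y_4 = 0.360

Rachford–Rice: g(β) = Σ zᵢ(Kᵢ−1)/(1+β(Kᵢ−1)) = 0.
g(0) = ΣzᵢKᵢ − 1 = 0.950 and g(1) = 1 − Σzᵢ/Kᵢ = -0.132, so a root lies in (0, 1).
Iterate (Newton) starting at β = 0.52:
  β = 0.520: g = 0.1896, g' = -0.744 → β = 0.775
  β = 0.775: g = 0.0177, g' = -0.642 → β = 0.803
Converged at β = 0.803.
Compositions from xᵢ = zᵢ/(1+β(Kᵢ−1)), yᵢ = Kᵢxᵢ:
  1: x = 0.102, y = 0.411
  2: x = 0.054, y = 0.105
  3: x = 0.100, y = 0.124
  4: x = 0.744, y = 0.360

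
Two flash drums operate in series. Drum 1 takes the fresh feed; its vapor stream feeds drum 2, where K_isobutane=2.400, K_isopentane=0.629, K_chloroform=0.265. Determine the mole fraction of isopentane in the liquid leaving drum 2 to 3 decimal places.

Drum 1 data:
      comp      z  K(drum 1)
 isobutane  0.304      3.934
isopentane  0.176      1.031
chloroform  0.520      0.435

x_isopentane (drum 2) = 0.219

Drum 1:
Material balance + equilibrium reduce to Σ zᵢ(Kᵢ−1)/(1+ψ₁(Kᵢ−1)) = 0.
g(0) = ΣzᵢKᵢ − 1 = 0.604 and g(1) = 1 − Σzᵢ/Kᵢ = -0.443, so a root lies in (0, 1).
Newton–Raphson from ψ₁ = 0.5:
  ψ₁ = 0.500: g = -0.0426, g' = -0.753 → ψ₁ = 0.443
  ψ₁ = 0.443: g = 0.0010, g' = -0.790 → ψ₁ = 0.445
Converged at ψ₁ = 0.445.
Drum-1 compositions:
  isobutane: x = 0.132, y = 0.519
  isopentane: x = 0.174, y = 0.179
  chloroform: x = 0.694, y = 0.302
Drum-2 feed = drum-1 vapor: z₂ = (0.5189, 0.1790, 0.3021).
Drum 2:
Rachford–Rice: g(ψ₂) = Σ zᵢ(Kᵢ−1)/(1+ψ₂(Kᵢ−1)) = 0.
g(0) = ΣzᵢKᵢ − 1 = 0.438 and g(1) = 1 − Σzᵢ/Kᵢ = -0.641, so a root lies in (0, 1).
Newton–Raphson from ψ₂ = 0.5:
  ψ₂ = 0.500: g = -0.0053, g' = -0.797 → ψ₂ = 0.493
Converged at ψ₂ = 0.493.
  isobutane: x = 0.307, y = 0.737
  isopentane: x = 0.219, y = 0.138
  chloroform: x = 0.474, y = 0.126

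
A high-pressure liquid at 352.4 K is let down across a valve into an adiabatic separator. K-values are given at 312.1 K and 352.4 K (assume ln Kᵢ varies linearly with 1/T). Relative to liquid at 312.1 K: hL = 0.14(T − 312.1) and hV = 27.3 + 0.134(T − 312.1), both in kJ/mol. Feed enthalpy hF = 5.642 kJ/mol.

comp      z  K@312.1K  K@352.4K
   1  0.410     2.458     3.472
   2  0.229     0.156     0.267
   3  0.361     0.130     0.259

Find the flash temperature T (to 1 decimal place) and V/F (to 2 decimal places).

T = 323.1 K, V/F = 0.15

Adiabatic flash: solve Rachford–Rice at each trial T, then check hF = ψ·hV(T) + (1−ψ)·hL(T).
  T = 312.1 K: K = (2.458, 0.156, 0.130), RR gives ψ = 0.072, H_out = 1.969 kJ/mol
  T = 352.4 K: K = (3.472, 0.267, 0.259), RR gives ψ = 0.317, H_out = 14.218 kJ/mol
  T = 332.2 K: K = (2.951, 0.207, 0.187), RR gives ψ = 0.207, H_out = 8.437 kJ/mol
  T = 322.1 K: K = (2.700, 0.181, 0.157), RR gives ψ = 0.144, H_out = 5.335 kJ/mol
  T = 327.1 K: K = (2.823, 0.194, 0.171), RR gives ψ = 0.176, H_out = 6.899 kJ/mol
  T = 324.6 K: K = (2.761, 0.187, 0.164), RR gives ψ = 0.161, H_out = 6.124 kJ/mol
  T = 323.4 K: K = (2.732, 0.184, 0.160), RR gives ψ = 0.153, H_out = 5.747 kJ/mol
Linear interpolation between T = 322.1 (H_out = 5.335) and T = 323.4 (H_out = 5.747) on hF = 5.642 gives T ≈ 323.1 K, at which ψ = 0.15.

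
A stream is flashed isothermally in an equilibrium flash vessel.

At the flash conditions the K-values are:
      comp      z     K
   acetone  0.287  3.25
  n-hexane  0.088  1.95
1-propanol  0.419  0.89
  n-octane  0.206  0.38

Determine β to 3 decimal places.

β = 0.750

Let β = V/F and solve Σ zᵢ(Kᵢ−1)/(1+β(Kᵢ−1)) = 0.
Feasibility: ΣzᵢKᵢ = 1.556, Σzᵢ/Kᵢ = 1.146 — both > 1, two phases present.
Iterate (Newton) starting at β = 0.5:
  β = 0.500: g = 0.1267, g' = -0.530 → β = 0.739
  β = 0.739: g = 0.0058, g' = -0.508 → β = 0.750
Converged at β = 0.750.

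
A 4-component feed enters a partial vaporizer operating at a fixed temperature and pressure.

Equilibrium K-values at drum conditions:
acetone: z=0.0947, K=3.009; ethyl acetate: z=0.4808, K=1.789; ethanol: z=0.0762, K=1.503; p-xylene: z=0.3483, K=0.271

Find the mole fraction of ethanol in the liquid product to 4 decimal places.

x_ethanol = 0.0610

Material balance + equilibrium reduce to Σ zᵢ(Kᵢ−1)/(1+ψ(Kᵢ−1)) = 0.
Check two-phase: ΣzᵢKᵢ = 1.3540 > 1 and Σzᵢ/Kᵢ = 1.6362 > 1, so g(0) = 0.3540 > 0 and g(1) = -0.6362 < 0.
Newton–Raphson from ψ = 0.5:
  ψ = 0.5000: g = -0.00197, g' = -0.7197 → ψ = 0.4973
Converged at ψ = 0.4973.
Compositions from xᵢ = zᵢ/(1+ψ(Kᵢ−1)), yᵢ = Kᵢxᵢ:
  acetone: x = 0.0474, y = 0.1425
  ethyl acetate: x = 0.3453, y = 0.6178
  ethanol: x = 0.0610, y = 0.0916
  p-xylene: x = 0.5464, y = 0.1481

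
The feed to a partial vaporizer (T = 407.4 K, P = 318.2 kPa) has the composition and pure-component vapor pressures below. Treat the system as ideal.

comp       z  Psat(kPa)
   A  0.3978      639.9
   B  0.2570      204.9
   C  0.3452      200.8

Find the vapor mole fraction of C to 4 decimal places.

Raoult's law: Kᵢ = Pᵢˢᵃᵗ/P = Pᵢˢᵃᵗ/318.2.
  K_A = 639.9/318.2 = 2.010999, K_B = 204.9/318.2 = 0.643935, K_C = 200.8/318.2 = 0.631050
Newton–Raphson from ψ = 0.68:
  ψ = 0.6800: g = -0.05243, g' = -0.2833 → ψ = 0.4949
  ψ = 0.4949: g = 0.00116, g' = -0.2990 → ψ = 0.4988
Converged at ψ = 0.4988.
Compositions from xᵢ = zᵢ/(1+ψ(Kᵢ−1)), yᵢ = Kᵢxᵢ:
  A: x = 0.2644, y = 0.5318
  B: x = 0.3125, y = 0.2012
  C: x = 0.4231, y = 0.2670

y_C = 0.2670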